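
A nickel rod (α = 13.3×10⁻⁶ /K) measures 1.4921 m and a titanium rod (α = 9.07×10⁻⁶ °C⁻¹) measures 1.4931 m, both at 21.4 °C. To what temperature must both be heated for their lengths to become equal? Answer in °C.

Equal length when α₁L₁ΔT − α₂L₂ΔT = L₂ − L₁ = 1.00×10⁻³ m
α₁L₁ = 1.984493×10⁻⁵, α₂L₂ = 1.3542417×10⁻⁵ → Δ(αL) = 6.302513×10⁻⁶ m/K
ΔT = 1.00×10⁻³ / 6.302513×10⁻⁶ = 158.667 K, so T = 21.4 + 158.667 = 180.067 °C

T = 180.1 °C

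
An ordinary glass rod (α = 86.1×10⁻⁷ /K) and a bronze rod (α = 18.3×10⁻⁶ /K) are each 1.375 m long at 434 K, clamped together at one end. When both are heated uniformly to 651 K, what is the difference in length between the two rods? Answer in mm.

2.89 mm

ΔT = 217 K
ordinary glass: ΔL = 86.1×10⁻⁷ × 1.375 m × 217 = 2.5690×10⁻³ m = 2.5690 mm
bronze: ΔL = 18.3×10⁻⁶ × 1.375 m × 217 = 5.4603×10⁻³ m = 5.4603 mm
difference = 5.4603 − 2.5690 = 2.8913 mm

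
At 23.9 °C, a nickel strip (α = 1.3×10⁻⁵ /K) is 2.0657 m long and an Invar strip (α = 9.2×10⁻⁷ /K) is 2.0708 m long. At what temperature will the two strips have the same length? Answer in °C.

Equal length when α₁L₁ΔT − α₂L₂ΔT = L₂ − L₁ = 5.10×10⁻³ m
α₁L₁ = 2.68541×10⁻⁵, α₂L₂ = 1.905136×10⁻⁶ → Δ(αL) = 2.4948964×10⁻⁵ m/K
ΔT = 5.10×10⁻³ / 2.4948964×10⁻⁵ = 204.417 K, so T = 23.9 + 204.417 = 228.317 °C

T = 228.3 °C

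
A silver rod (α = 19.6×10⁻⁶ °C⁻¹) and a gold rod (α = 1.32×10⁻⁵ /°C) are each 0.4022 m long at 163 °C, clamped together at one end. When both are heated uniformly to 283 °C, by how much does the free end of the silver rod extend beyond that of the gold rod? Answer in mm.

ΔT = 120 K
silver: ΔL = 19.6×10⁻⁶ × 0.4022 m × 120 = 9.4597×10⁻⁴ m = 0.94597 mm
gold: ΔL = 1.32×10⁻⁵ × 0.4022 m × 120 = 6.3708×10⁻⁴ m = 0.63708 mm
difference = 0.94597 − 0.63708 = 0.30889 mm

0.309 mm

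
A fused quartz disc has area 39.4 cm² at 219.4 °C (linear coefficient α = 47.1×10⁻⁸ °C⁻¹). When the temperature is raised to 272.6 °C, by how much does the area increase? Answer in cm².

Area coefficient ≈ 2α; |ΔT| = 53.2 K
ΔA = 2αA₀ΔT = 2(47.1×10⁻⁸)(39.4)(53.2) = 1.97×10⁻³ cm²

ΔA = 0.00197 cm²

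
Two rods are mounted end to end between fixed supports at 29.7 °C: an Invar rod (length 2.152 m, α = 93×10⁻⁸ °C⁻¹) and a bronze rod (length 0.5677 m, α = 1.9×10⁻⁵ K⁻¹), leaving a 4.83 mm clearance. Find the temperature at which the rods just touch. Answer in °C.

T = 407 °C

Gap closes when ΔL₁ + ΔL₂ = 4.83 mm = 4.83×10⁻³ m
(α₁L₁ + α₂L₂)ΔT = g
α₁L₁ + α₂L₂ = 93×10⁻⁸×2.152 + 1.9×10⁻⁵×0.5677 = 1.278766×10⁻⁵ m/K
ΔT = 4.83×10⁻³ / 1.278766×10⁻⁵ = 377.71 K
T = 29.7 + 377.71 = 407.41 °C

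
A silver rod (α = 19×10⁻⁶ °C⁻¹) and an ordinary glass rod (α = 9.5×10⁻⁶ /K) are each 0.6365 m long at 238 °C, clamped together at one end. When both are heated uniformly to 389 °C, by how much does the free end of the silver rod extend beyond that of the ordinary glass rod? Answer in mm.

ΔT = 151 K
silver: ΔL = 19×10⁻⁶ × 0.6365 m × 151 = 1.8261×10⁻³ m = 1.8261 mm
ordinary glass: ΔL = 9.5×10⁻⁶ × 0.6365 m × 151 = 9.1306×10⁻⁴ m = 0.91306 mm
difference = 1.8261 − 0.91306 = 0.91304 mm

0.913 mm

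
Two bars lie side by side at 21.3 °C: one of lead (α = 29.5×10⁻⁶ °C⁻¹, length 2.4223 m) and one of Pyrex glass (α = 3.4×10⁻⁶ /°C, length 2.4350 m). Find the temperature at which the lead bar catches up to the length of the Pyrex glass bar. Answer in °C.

L₁(1 + α₁ΔT) = L₂(1 + α₂ΔT) ⇒ ΔT = (L₂ − L₁)/(α₁L₁ − α₂L₂)
L₂ − L₁ = 2.4350 − 2.4223 = 1.27×10⁻² m
α₁L₁ − α₂L₂ = 29.5×10⁻⁶×2.4223 − 3.4×10⁻⁶×2.4350 = 6.317885×10⁻⁵ m/K
ΔT = 1.27×10⁻² / 6.317885×10⁻⁵ = 201.017 K
T = 21.3 + 201.017 = 222.317 °C

T = 222.3 °C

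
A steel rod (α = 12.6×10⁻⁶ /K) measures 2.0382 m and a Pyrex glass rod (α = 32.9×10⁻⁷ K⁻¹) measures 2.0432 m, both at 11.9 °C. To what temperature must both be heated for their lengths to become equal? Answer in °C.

T = 275.6 °C

Equal length when α₁L₁ΔT − α₂L₂ΔT = L₂ − L₁ = 5.00×10⁻³ m
α₁L₁ = 2.568132×10⁻⁵, α₂L₂ = 6.722128×10⁻⁶ → Δ(αL) = 1.8959192×10⁻⁵ m/K
ΔT = 5.00×10⁻³ / 1.8959192×10⁻⁵ = 263.724 K, so T = 11.9 + 263.724 = 275.624 °C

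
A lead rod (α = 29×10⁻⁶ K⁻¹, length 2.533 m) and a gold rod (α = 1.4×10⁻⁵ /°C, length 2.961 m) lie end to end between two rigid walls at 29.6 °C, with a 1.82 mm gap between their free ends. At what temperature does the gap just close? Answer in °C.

Gap closes when ΔL₁ + ΔL₂ = 1.82 mm = 1.82×10⁻³ m
(α₁L₁ + α₂L₂)ΔT = g
α₁L₁ + α₂L₂ = 29×10⁻⁶×2.533 + 1.4×10⁻⁵×2.961 = 1.14911×10⁻⁴ m/K
ΔT = 1.82×10⁻³ / 1.14911×10⁻⁴ = 15.838 K
T = 29.6 + 15.838 = 45.438 °C

T = 45.4 °C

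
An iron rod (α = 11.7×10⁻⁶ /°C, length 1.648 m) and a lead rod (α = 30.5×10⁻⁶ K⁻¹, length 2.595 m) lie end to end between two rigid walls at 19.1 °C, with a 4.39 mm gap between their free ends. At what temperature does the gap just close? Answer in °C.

Gap closes when ΔL₁ + ΔL₂ = 4.39 mm = 4.39×10⁻³ m
(α₁L₁ + α₂L₂)ΔT = g
α₁L₁ + α₂L₂ = 11.7×10⁻⁶×1.648 + 30.5×10⁻⁶×2.595 = 9.84291×10⁻⁵ m/K
ΔT = 4.39×10⁻³ / 9.84291×10⁻⁵ = 44.601 K
T = 19.1 + 44.601 = 63.701 °C

T = 63.7 °C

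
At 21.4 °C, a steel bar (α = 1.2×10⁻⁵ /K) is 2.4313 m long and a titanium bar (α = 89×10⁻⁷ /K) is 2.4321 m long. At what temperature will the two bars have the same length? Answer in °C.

L₁(1 + α₁ΔT) = L₂(1 + α₂ΔT) ⇒ ΔT = (L₂ − L₁)/(α₁L₁ − α₂L₂)
L₂ − L₁ = 2.4321 − 2.4313 = 8.00×10⁻⁴ m
α₁L₁ − α₂L₂ = 1.2×10⁻⁵×2.4313 − 89×10⁻⁷×2.4321 = 7.52991×10⁻⁶ m/K
ΔT = 8.00×10⁻⁴ / 7.52991×10⁻⁶ = 106.243 K
T = 21.4 + 106.243 = 127.643 °C

T = 127.6 °C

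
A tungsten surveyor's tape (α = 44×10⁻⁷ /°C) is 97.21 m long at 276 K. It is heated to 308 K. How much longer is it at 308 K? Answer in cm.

|ΔT| = |308 − 276| = 32 K
ΔL = αL₀ΔT = (44×10⁻⁷)(97.21)(32) = 1.37×10⁻² m

ΔL = 1.37 cm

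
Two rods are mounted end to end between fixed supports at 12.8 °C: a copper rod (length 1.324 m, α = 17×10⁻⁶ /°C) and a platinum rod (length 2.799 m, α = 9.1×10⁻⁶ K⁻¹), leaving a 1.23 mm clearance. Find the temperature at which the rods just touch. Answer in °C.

T = 38.4 °C

Gap closes when ΔL₁ + ΔL₂ = 1.23 mm = 1.23×10⁻³ m
(α₁L₁ + α₂L₂)ΔT = g
α₁L₁ + α₂L₂ = 17×10⁻⁶×1.324 + 9.1×10⁻⁶×2.799 = 4.79789×10⁻⁵ m/K
ΔT = 1.23×10⁻³ / 4.79789×10⁻⁵ = 25.636 K
T = 12.8 + 25.636 = 38.436 °C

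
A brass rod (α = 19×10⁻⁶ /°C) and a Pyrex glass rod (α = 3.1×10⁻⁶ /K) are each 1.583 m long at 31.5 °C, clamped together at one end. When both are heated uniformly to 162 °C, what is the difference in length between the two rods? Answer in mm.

ΔT = 130.5 K
brass: ΔL = 19×10⁻⁶ × 1.583 m × 130.5 = 3.9250×10⁻³ m = 3.9250 mm
Pyrex glass: ΔL = 3.1×10⁻⁶ × 1.583 m × 130.5 = 6.4040×10⁻⁴ m = 0.64040 mm
difference = 3.9250 − 0.64040 = 3.2846 mm

3.28 mm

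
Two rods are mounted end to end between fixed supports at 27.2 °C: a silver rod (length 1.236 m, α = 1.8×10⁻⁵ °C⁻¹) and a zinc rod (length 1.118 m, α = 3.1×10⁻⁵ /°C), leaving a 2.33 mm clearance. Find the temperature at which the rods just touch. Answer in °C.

α₁L₁ = 2.2248×10⁻⁵ m/K, α₂L₂ = 3.4658×10⁻⁵ m/K → total 5.6906×10⁻⁵ m/K
ΔT = g/(α₁L₁+α₂L₂) = 2.33×10⁻³ / 5.6906×10⁻⁵ = 40.945 K
T = 27.2 + 40.945 = 68.145 °C

T = 68.1 °C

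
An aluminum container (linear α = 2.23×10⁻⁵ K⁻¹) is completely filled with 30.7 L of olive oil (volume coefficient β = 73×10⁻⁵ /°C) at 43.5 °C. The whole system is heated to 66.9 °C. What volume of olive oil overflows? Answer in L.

The container also expands: β_container ≈ 3α = 6.69×10⁻⁵ /K
Net overflow = V₀(β_liq − 3α_cont)ΔT
β − 3α = 7.30×10⁻⁴ − 6.69×10⁻⁵ = 6.631×10⁻⁴ /K; ΔT = 23.4 K
ΔV = 30.7 × 6.631×10⁻⁴ × 23.4 = 0.476 L

0.476 L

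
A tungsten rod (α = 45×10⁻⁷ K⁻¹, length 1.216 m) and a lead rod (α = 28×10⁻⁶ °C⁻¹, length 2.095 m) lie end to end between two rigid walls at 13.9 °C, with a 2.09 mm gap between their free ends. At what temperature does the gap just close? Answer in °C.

T = 46.5 °C

α₁L₁ = 5.472×10⁻⁶ m/K, α₂L₂ = 5.866×10⁻⁵ m/K → total 6.4132×10⁻⁵ m/K
ΔT = g/(α₁L₁+α₂L₂) = 2.09×10⁻³ / 6.4132×10⁻⁵ = 32.589 K
T = 13.9 + 32.589 = 46.489 °C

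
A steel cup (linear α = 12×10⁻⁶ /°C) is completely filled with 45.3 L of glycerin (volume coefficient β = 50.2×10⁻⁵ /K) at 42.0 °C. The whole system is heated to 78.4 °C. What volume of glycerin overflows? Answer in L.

The cup also expands: β_container ≈ 3α = 3.6×10⁻⁵ /K
Net overflow = V₀(β_liq − 3α_cont)ΔT
β − 3α = 5.02×10⁻⁴ − 3.6×10⁻⁵ = 4.66×10⁻⁴ /K; ΔT = 36.4 K
ΔV = 45.3 × 4.66×10⁻⁴ × 36.4 = 0.768 L

0.768 L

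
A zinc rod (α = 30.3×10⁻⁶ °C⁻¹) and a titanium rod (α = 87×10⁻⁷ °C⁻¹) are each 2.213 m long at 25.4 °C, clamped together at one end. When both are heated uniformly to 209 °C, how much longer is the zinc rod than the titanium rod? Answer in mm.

ΔT = 183.6 K
zinc: ΔL = 30.3×10⁻⁶ × 2.213 m × 183.6 = 1.2311×10⁻² m = 12.311 mm
titanium: ΔL = 87×10⁻⁷ × 2.213 m × 183.6 = 3.5349×10⁻³ m = 3.5349 mm
difference = 12.311 − 3.5349 = 8.7761 mm

8.78 mm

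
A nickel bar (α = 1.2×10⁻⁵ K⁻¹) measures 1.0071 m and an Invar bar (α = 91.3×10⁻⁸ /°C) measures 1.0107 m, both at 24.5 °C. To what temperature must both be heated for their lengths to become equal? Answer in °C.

L₁(1 + α₁ΔT) = L₂(1 + α₂ΔT) ⇒ ΔT = (L₂ − L₁)/(α₁L₁ − α₂L₂)
L₂ − L₁ = 1.0107 − 1.0071 = 3.60×10⁻³ m
α₁L₁ − α₂L₂ = 1.2×10⁻⁵×1.0071 − 91.3×10⁻⁸×1.0107 = 1.11624309×10⁻⁵ m/K
ΔT = 3.60×10⁻³ / 1.11624309×10⁻⁵ = 322.510 K
T = 24.5 + 322.510 = 347.010 °C

T = 347.0 °C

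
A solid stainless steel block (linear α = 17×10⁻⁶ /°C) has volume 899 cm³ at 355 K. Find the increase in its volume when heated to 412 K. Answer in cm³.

ΔV = 2.61 cm³

Isotropic solid: β ≈ 3α = 5.1×10⁻⁵ /K; ΔT = 57 K
ΔV = 3αV₀ΔT = 3(17×10⁻⁶)(899)(57) = 2.61 cm³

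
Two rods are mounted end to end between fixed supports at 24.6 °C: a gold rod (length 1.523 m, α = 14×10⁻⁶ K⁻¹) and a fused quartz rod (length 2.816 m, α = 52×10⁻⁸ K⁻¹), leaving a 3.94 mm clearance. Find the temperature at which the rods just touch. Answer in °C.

Gap closes when ΔL₁ + ΔL₂ = 3.94 mm = 3.94×10⁻³ m
(α₁L₁ + α₂L₂)ΔT = g
α₁L₁ + α₂L₂ = 14×10⁻⁶×1.523 + 52×10⁻⁸×2.816 = 2.278632×10⁻⁵ m/K
ΔT = 3.94×10⁻³ / 2.278632×10⁻⁵ = 172.91 K
T = 24.6 + 172.91 = 197.51 °C

T = 198 °C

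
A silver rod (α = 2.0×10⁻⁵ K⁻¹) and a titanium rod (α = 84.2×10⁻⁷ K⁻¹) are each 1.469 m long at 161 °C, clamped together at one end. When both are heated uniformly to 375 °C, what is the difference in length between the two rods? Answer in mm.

3.64 mm

ΔT = 214 K
silver: ΔL = 2.0×10⁻⁵ × 1.469 m × 214 = 6.2873×10⁻³ m = 6.2873 mm
titanium: ΔL = 84.2×10⁻⁷ × 1.469 m × 214 = 2.6470×10⁻³ m = 2.6470 mm
difference = 6.2873 − 2.6470 = 3.6403 mm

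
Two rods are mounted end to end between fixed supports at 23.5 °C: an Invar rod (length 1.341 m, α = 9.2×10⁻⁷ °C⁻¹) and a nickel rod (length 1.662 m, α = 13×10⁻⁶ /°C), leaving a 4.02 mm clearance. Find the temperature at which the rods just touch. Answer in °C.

T = 200 °C

Gap closes when ΔL₁ + ΔL₂ = 4.02 mm = 4.02×10⁻³ m
(α₁L₁ + α₂L₂)ΔT = g
α₁L₁ + α₂L₂ = 9.2×10⁻⁷×1.341 + 13×10⁻⁶×1.662 = 2.283972×10⁻⁵ m/K
ΔT = 4.02×10⁻³ / 2.283972×10⁻⁵ = 176.01 K
T = 23.5 + 176.01 = 199.51 °C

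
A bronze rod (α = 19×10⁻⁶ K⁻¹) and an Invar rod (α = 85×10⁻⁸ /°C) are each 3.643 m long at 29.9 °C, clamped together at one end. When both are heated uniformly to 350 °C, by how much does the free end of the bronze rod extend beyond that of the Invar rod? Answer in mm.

ΔT = 320.1 K
bronze: ΔL = 19×10⁻⁶ × 3.643 m × 320.1 = 2.2156×10⁻² m = 22.156 mm
Invar: ΔL = 85×10⁻⁸ × 3.643 m × 320.1 = 9.9121×10⁻⁴ m = 0.99121 mm
difference = 22.156 − 0.99121 = 21.16479 mm

21.2 mm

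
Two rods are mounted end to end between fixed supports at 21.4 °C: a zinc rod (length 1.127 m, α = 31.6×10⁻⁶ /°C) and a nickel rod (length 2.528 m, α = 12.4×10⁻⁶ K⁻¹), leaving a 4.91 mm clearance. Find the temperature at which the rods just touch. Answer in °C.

T = 94.7 °C

α₁L₁ = 3.56132×10⁻⁵ m/K, α₂L₂ = 3.13472×10⁻⁵ m/K → total 6.69604×10⁻⁵ m/K
ΔT = g/(α₁L₁+α₂L₂) = 4.91×10⁻³ / 6.69604×10⁻⁵ = 73.327 K
T = 21.4 + 73.327 = 94.727 °C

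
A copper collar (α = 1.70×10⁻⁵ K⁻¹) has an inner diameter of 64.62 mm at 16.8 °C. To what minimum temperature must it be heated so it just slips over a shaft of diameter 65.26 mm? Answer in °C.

T = 599 °C

Required Δd = 65.26 − 64.62 = 0.64 mm
Δd = αd₀ΔT ⇒ ΔT = Δd/(αd₀) = 0.64 / (1.70×10⁻⁵ × 64.62) = 582.59 K
T_min = 16.8 + 582.59 = 599.39 °C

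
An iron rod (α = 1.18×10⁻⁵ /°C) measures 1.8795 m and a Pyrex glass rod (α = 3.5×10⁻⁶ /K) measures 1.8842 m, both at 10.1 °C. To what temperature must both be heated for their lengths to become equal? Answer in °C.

L₁(1 + α₁ΔT) = L₂(1 + α₂ΔT) ⇒ ΔT = (L₂ − L₁)/(α₁L₁ − α₂L₂)
L₂ − L₁ = 1.8842 − 1.8795 = 4.70×10⁻³ m
α₁L₁ − α₂L₂ = 1.18×10⁻⁵×1.8795 − 3.5×10⁻⁶×1.8842 = 1.55834×10⁻⁵ m/K
ΔT = 4.70×10⁻³ / 1.55834×10⁻⁵ = 301.603 K
T = 10.1 + 301.603 = 311.703 °C

T = 311.7 °C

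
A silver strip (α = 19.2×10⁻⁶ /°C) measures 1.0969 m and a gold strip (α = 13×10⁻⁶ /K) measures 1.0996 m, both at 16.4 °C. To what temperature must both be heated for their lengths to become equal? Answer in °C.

T = 415.5 °C

Equal length when α₁L₁ΔT − α₂L₂ΔT = L₂ − L₁ = 2.70×10⁻³ m
α₁L₁ = 2.106048×10⁻⁵, α₂L₂ = 1.42948×10⁻⁵ → Δ(αL) = 6.76568×10⁻⁶ m/K
ΔT = 2.70×10⁻³ / 6.76568×10⁻⁶ = 399.073 K, so T = 16.4 + 399.073 = 415.473 °C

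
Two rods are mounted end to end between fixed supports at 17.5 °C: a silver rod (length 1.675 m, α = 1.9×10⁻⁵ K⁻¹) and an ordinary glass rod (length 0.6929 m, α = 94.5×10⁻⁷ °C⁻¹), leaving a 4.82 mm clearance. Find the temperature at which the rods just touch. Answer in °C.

T = 143 °C

α₁L₁ = 3.1825×10⁻⁵ m/K, α₂L₂ = 6.547905×10⁻⁶ m/K → total 3.8372905×10⁻⁵ m/K
ΔT = g/(α₁L₁+α₂L₂) = 4.82×10⁻³ / 3.8372905×10⁻⁵ = 125.61 K
T = 17.5 + 125.61 = 143.11 °C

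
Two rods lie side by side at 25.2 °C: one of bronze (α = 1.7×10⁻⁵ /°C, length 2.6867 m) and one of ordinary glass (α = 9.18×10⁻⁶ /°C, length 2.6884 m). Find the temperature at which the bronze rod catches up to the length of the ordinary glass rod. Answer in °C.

L₁(1 + α₁ΔT) = L₂(1 + α₂ΔT) ⇒ ΔT = (L₂ − L₁)/(α₁L₁ − α₂L₂)
L₂ − L₁ = 2.6884 − 2.6867 = 1.70×10⁻³ m
α₁L₁ − α₂L₂ = 1.7×10⁻⁵×2.6867 − 9.18×10⁻⁶×2.6884 = 2.0994388×10⁻⁵ m/K
ΔT = 1.70×10⁻³ / 2.0994388×10⁻⁵ = 80.974 K
T = 25.2 + 80.974 = 106.174 °C

T = 106.2 °C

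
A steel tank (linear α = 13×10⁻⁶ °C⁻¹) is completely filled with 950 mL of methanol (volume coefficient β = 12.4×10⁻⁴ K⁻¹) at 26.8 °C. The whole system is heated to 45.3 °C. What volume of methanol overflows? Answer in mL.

21.1 mL

The tank also expands: β_container ≈ 3α = 3.9×10⁻⁵ /K
Net overflow = V₀(β_liq − 3α_cont)ΔT
β − 3α = 1.24×10⁻³ − 3.9×10⁻⁵ = 1.201×10⁻³ /K; ΔT = 18.5 K
ΔV = 950 × 1.201×10⁻³ × 18.5 = 21.1 mL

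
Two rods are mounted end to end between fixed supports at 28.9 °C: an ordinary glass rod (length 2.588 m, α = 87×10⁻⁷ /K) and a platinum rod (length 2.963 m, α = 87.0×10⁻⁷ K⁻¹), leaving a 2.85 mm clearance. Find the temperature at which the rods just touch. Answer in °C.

T = 87.9 °C

α₁L₁ = 2.25156×10⁻⁵ m/K, α₂L₂ = 2.57781×10⁻⁵ m/K → total 4.82937×10⁻⁵ m/K
ΔT = g/(α₁L₁+α₂L₂) = 2.85×10⁻³ / 4.82937×10⁻⁵ = 59.014 K
T = 28.9 + 59.014 = 87.914 °C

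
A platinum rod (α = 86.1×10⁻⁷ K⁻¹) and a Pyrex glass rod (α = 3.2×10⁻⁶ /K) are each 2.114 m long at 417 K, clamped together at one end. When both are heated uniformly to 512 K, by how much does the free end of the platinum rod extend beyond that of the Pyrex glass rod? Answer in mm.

1.09 mm

ΔT = 95 K
platinum: ΔL = 86.1×10⁻⁷ × 2.114 m × 95 = 1.7291×10⁻³ m = 1.7291 mm
Pyrex glass: ΔL = 3.2×10⁻⁶ × 2.114 m × 95 = 6.4266×10⁻⁴ m = 0.64266 mm
difference = 1.7291 − 0.64266 = 1.08644 mm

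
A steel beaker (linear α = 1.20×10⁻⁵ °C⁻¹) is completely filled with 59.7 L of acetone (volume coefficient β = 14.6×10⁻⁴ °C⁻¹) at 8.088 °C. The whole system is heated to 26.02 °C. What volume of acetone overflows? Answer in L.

1.52 L

The beaker also expands: β_container ≈ 3α = 3.6×10⁻⁵ /K
Net overflow = V₀(β_liq − 3α_cont)ΔT
β − 3α = 1.46×10⁻³ − 3.6×10⁻⁵ = 1.424×10⁻³ /K; ΔT = 17.932 K
ΔV = 59.7 × 1.424×10⁻³ × 17.932 = 1.52 L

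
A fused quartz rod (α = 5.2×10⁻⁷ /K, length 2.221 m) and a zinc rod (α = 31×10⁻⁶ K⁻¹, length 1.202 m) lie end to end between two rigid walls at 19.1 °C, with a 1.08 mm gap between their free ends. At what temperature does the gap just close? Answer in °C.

α₁L₁ = 1.15492×10⁻⁶ m/K, α₂L₂ = 3.7262×10⁻⁵ m/K → total 3.841692×10⁻⁵ m/K
ΔT = g/(α₁L₁+α₂L₂) = 1.08×10⁻³ / 3.841692×10⁻⁵ = 28.113 K
T = 19.1 + 28.113 = 47.213 °C

T = 47.2 °C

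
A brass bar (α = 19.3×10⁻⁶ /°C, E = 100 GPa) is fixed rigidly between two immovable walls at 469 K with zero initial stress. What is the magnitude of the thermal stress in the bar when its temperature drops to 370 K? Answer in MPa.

σ = 191 MPa

Fully constrained: the free strain ε = αΔT is blocked, so σ = Eε = EαΔT.
|ΔT| = 99 K
σ = 100×10⁹ × 19.3×10⁻⁶ × 99 = 1.91×10⁸ Pa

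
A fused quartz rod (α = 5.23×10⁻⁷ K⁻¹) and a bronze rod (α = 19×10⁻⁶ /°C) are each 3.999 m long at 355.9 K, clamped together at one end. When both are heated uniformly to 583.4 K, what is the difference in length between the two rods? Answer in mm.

ΔT = 227.5 K
fused quartz: ΔL = 5.23×10⁻⁷ × 3.999 m × 227.5 = 4.7581×10⁻⁴ m = 0.47581 mm
bronze: ΔL = 19×10⁻⁶ × 3.999 m × 227.5 = 1.7286×10⁻² m = 17.286 mm
difference = 17.286 − 0.47581 = 16.81019 mm

16.8 mm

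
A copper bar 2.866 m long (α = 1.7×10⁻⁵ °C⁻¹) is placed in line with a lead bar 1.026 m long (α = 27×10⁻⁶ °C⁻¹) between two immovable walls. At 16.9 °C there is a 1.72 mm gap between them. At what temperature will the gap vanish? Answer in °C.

α₁L₁ = 4.8722×10⁻⁵ m/K, α₂L₂ = 2.7702×10⁻⁵ m/K → total 7.6424×10⁻⁵ m/K
ΔT = g/(α₁L₁+α₂L₂) = 1.72×10⁻³ / 7.6424×10⁻⁵ = 22.506 K
T = 16.9 + 22.506 = 39.406 °C

T = 39.4 °C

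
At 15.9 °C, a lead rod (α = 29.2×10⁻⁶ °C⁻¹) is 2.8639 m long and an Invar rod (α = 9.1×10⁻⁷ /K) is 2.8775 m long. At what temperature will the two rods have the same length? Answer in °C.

Equal length when α₁L₁ΔT − α₂L₂ΔT = L₂ − L₁ = 1.36×10⁻² m
α₁L₁ = 8.362588×10⁻⁵, α₂L₂ = 2.618525×10⁻⁶ → Δ(αL) = 8.1007355×10⁻⁵ m/K
ΔT = 1.36×10⁻² / 8.1007355×10⁻⁵ = 167.886 K, so T = 15.9 + 167.886 = 183.786 °C

T = 183.8 °C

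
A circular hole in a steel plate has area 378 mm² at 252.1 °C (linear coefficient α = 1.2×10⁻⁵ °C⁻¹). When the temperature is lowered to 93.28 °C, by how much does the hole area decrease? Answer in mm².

Area coefficient ≈ 2α; |ΔT| = 158.82 K
ΔA = 2αA₀ΔT = 2(1.2×10⁻⁵)(378)(158.82) = 1.44 mm²

ΔA = 1.44 mm²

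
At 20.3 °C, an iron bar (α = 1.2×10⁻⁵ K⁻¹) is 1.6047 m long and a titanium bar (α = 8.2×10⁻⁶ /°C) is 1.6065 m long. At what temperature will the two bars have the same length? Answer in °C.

L₁(1 + α₁ΔT) = L₂(1 + α₂ΔT) ⇒ ΔT = (L₂ − L₁)/(α₁L₁ − α₂L₂)
L₂ − L₁ = 1.6065 − 1.6047 = 1.80×10⁻³ m
α₁L₁ − α₂L₂ = 1.2×10⁻⁵×1.6047 − 8.2×10⁻⁶×1.6065 = 6.0831×10⁻⁶ m/K
ΔT = 1.80×10⁻³ / 6.0831×10⁻⁶ = 295.902 K
T = 20.3 + 295.902 = 316.202 °C

T = 316.2 °C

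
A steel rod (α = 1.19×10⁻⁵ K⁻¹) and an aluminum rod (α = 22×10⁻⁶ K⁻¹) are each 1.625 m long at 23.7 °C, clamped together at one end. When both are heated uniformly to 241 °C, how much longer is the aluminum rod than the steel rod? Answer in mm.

ΔT = 217.3 K
steel: ΔL = 1.19×10⁻⁵ × 1.625 m × 217.3 = 4.2020×10⁻³ m = 4.2020 mm
aluminum: ΔL = 22×10⁻⁶ × 1.625 m × 217.3 = 7.7685×10⁻³ m = 7.7685 mm
difference = 7.7685 − 4.2020 = 3.5665 mm

3.57 mm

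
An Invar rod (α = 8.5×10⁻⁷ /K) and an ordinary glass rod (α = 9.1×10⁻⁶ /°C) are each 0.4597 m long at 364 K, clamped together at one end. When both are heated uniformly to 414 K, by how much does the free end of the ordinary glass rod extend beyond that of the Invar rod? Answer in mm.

0.190 mm

ΔT = 50 K
Invar: ΔL = 8.5×10⁻⁷ × 0.4597 m × 50 = 1.9537×10⁻⁵ m = 0.019537 mm
ordinary glass: ΔL = 9.1×10⁻⁶ × 0.4597 m × 50 = 2.0916×10⁻⁴ m = 0.20916 mm
difference = 0.20916 − 0.019537 = 0.189623 mm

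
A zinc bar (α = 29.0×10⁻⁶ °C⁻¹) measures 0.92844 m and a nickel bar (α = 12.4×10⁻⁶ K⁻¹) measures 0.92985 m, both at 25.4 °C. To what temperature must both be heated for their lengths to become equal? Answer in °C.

T = 117.0 °C

L₁(1 + α₁ΔT) = L₂(1 + α₂ΔT) ⇒ ΔT = (L₂ − L₁)/(α₁L₁ − α₂L₂)
L₂ − L₁ = 0.92985 − 0.92844 = 1.41×10⁻³ m
α₁L₁ − α₂L₂ = 29.0×10⁻⁶×0.92844 − 12.4×10⁻⁶×0.92985 = 1.539462×10⁻⁵ m/K
ΔT = 1.41×10⁻³ / 1.539462×10⁻⁵ = 91.590 K
T = 25.4 + 91.590 = 116.990 °C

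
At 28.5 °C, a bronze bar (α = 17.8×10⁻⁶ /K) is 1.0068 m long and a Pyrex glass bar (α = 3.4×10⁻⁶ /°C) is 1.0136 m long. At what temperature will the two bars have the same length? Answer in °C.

T = 498.3 °C

L₁(1 + α₁ΔT) = L₂(1 + α₂ΔT) ⇒ ΔT = (L₂ − L₁)/(α₁L₁ − α₂L₂)
L₂ − L₁ = 1.0136 − 1.0068 = 6.80×10⁻³ m
α₁L₁ − α₂L₂ = 17.8×10⁻⁶×1.0068 − 3.4×10⁻⁶×1.0136 = 1.44748×10⁻⁵ m/K
ΔT = 6.80×10⁻³ / 1.44748×10⁻⁵ = 469.782 K
T = 28.5 + 469.782 = 498.282 °C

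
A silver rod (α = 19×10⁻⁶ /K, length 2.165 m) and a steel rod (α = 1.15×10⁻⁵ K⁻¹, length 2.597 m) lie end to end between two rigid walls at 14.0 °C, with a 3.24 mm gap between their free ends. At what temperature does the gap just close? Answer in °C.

T = 59.6 °C

Gap closes when ΔL₁ + ΔL₂ = 3.24 mm = 3.24×10⁻³ m
(α₁L₁ + α₂L₂)ΔT = g
α₁L₁ + α₂L₂ = 19×10⁻⁶×2.165 + 1.15×10⁻⁵×2.597 = 7.10005×10⁻⁵ m/K
ΔT = 3.24×10⁻³ / 7.10005×10⁻⁵ = 45.633 K
T = 14.0 + 45.633 = 59.633 °C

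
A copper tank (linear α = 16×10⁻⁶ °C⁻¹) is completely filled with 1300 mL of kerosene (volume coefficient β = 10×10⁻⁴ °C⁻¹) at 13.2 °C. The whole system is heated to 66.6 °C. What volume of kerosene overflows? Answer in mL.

66.1 mL

The tank also expands: β_container ≈ 3α = 4.8×10⁻⁵ /K
Net overflow = V₀(β_liq − 3α_cont)ΔT
β − 3α = 1.00×10⁻³ − 4.8×10⁻⁵ = 9.52×10⁻⁴ /K; ΔT = 53.4 K
ΔV = 1300 × 9.52×10⁻⁴ × 53.4 = 66.1 mL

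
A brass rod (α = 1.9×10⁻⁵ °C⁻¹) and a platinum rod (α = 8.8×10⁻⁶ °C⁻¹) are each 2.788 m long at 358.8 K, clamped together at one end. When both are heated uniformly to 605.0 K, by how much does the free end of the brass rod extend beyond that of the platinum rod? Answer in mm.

ΔT = 246.2 K
brass: ΔL = 1.9×10⁻⁵ × 2.788 m × 246.2 = 1.3042×10⁻² m = 13.042 mm
platinum: ΔL = 8.8×10⁻⁶ × 2.788 m × 246.2 = 6.0404×10⁻³ m = 6.0404 mm
difference = 13.042 − 6.0404 = 7.0016 mm

7.00 mm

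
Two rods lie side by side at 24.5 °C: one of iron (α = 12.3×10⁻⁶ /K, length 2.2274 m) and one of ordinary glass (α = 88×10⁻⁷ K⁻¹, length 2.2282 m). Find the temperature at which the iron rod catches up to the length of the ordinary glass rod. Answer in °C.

L₁(1 + α₁ΔT) = L₂(1 + α₂ΔT) ⇒ ΔT = (L₂ − L₁)/(α₁L₁ − α₂L₂)
L₂ − L₁ = 2.2282 − 2.2274 = 8.00×10⁻⁴ m
α₁L₁ − α₂L₂ = 12.3×10⁻⁶×2.2274 − 88×10⁻⁷×2.2282 = 7.78886×10⁻⁶ m/K
ΔT = 8.00×10⁻⁴ / 7.78886×10⁻⁶ = 102.711 K
T = 24.5 + 102.711 = 127.211 °C

T = 127.2 °C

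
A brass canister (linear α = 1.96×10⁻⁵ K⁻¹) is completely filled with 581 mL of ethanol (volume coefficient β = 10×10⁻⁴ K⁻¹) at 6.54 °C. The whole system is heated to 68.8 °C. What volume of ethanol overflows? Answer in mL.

The canister also expands: β_container ≈ 3α = 5.88×10⁻⁵ /K
Net overflow = V₀(β_liq − 3α_cont)ΔT
β − 3α = 1.00×10⁻³ − 5.88×10⁻⁵ = 9.412×10⁻⁴ /K; ΔT = 62.26 K
ΔV = 581 × 9.412×10⁻⁴ × 62.26 = 34.0 mL

34.0 mL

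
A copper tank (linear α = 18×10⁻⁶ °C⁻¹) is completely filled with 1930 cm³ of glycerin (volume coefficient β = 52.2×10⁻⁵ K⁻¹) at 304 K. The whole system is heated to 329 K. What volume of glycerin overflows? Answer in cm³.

22.6 cm³

The tank also expands: β_container ≈ 3α = 5.4×10⁻⁵ /K
Net overflow = V₀(β_liq − 3α_cont)ΔT
β − 3α = 5.22×10⁻⁴ − 5.4×10⁻⁵ = 4.68×10⁻⁴ /K; ΔT = 25 K
ΔV = 1930 × 4.68×10⁻⁴ × 25 = 22.6 cm³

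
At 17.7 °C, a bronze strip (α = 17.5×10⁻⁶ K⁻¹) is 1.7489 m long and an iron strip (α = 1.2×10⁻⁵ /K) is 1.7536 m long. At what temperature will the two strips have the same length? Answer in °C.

L₁(1 + α₁ΔT) = L₂(1 + α₂ΔT) ⇒ ΔT = (L₂ − L₁)/(α₁L₁ − α₂L₂)
L₂ − L₁ = 1.7536 − 1.7489 = 4.70×10⁻³ m
α₁L₁ − α₂L₂ = 17.5×10⁻⁶×1.7489 − 1.2×10⁻⁵×1.7536 = 9.56255×10⁻⁶ m/K
ΔT = 4.70×10⁻³ / 9.56255×10⁻⁶ = 491.501 K
T = 17.7 + 491.501 = 509.201 °C

T = 509.2 °C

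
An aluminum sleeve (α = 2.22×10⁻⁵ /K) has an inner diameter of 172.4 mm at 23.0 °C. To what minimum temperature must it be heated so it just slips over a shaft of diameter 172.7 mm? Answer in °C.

Required Δd = 172.7 − 172.4 = 0.3 mm
Δd = αd₀ΔT ⇒ ΔT = Δd/(αd₀) = 0.3 / (2.22×10⁻⁵ × 172.4) = 78.38 K
T_min = 23.0 + 78.38 = 101.38 °C

T = 101 °C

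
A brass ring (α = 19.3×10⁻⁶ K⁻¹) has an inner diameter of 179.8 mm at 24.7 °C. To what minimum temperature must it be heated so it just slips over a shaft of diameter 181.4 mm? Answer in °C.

Required Δd = 181.4 − 179.8 = 1.6 mm
Δd = αd₀ΔT ⇒ ΔT = Δd/(αd₀) = 1.6 / (19.3×10⁻⁶ × 179.8) = 461.08 K
T_min = 24.7 + 461.08 = 485.78 °C

T = 486 °C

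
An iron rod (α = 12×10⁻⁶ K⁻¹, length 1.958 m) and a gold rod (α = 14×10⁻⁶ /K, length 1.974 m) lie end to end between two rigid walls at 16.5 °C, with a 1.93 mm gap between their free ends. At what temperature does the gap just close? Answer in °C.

Gap closes when ΔL₁ + ΔL₂ = 1.93 mm = 1.93×10⁻³ m
(α₁L₁ + α₂L₂)ΔT = g
α₁L₁ + α₂L₂ = 12×10⁻⁶×1.958 + 14×10⁻⁶×1.974 = 5.1132×10⁻⁵ m/K
ΔT = 1.93×10⁻³ / 5.1132×10⁻⁵ = 37.745 K
T = 16.5 + 37.745 = 54.245 °C

T = 54.2 °C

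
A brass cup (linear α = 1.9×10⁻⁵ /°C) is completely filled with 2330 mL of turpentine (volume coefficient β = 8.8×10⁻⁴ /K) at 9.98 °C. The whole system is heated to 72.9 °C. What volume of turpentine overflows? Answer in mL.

The cup also expands: β_container ≈ 3α = 5.7×10⁻⁵ /K
Net overflow = V₀(β_liq − 3α_cont)ΔT
β − 3α = 8.80×10⁻⁴ − 5.7×10⁻⁵ = 8.23×10⁻⁴ /K; ΔT = 62.92 K
ΔV = 2330 × 8.23×10⁻⁴ × 62.92 = 121 mL

121 mL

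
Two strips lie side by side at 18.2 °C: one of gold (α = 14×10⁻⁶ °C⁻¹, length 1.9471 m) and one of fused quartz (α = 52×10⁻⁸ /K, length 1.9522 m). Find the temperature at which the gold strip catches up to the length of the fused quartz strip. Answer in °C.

T = 212.5 °C

L₁(1 + α₁ΔT) = L₂(1 + α₂ΔT) ⇒ ΔT = (L₂ − L₁)/(α₁L₁ − α₂L₂)
L₂ − L₁ = 1.9522 − 1.9471 = 5.10×10⁻³ m
α₁L₁ − α₂L₂ = 14×10⁻⁶×1.9471 − 52×10⁻⁸×1.9522 = 2.6244256×10⁻⁵ m/K
ΔT = 5.10×10⁻³ / 2.6244256×10⁻⁵ = 194.328 K
T = 18.2 + 194.328 = 212.528 °C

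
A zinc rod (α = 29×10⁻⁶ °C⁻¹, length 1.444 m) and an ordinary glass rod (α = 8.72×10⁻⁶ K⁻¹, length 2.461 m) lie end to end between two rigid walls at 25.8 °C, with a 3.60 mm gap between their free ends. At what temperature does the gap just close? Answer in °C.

T = 82.6 °C

α₁L₁ = 4.1876×10⁻⁵ m/K, α₂L₂ = 2.145992×10⁻⁵ m/K → total 6.333592×10⁻⁵ m/K
ΔT = g/(α₁L₁+α₂L₂) = 3.60×10⁻³ / 6.333592×10⁻⁵ = 56.840 K
T = 25.8 + 56.840 = 82.640 °C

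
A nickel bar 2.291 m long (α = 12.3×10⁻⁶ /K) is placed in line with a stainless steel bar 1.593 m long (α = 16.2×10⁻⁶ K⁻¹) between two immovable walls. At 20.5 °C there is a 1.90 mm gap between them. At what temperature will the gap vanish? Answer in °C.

α₁L₁ = 2.81793×10⁻⁵ m/K, α₂L₂ = 2.58066×10⁻⁵ m/K → total 5.39859×10⁻⁵ m/K
ΔT = g/(α₁L₁+α₂L₂) = 1.90×10⁻³ / 5.39859×10⁻⁵ = 35.194 K
T = 20.5 + 35.194 = 55.694 °C

T = 55.7 °C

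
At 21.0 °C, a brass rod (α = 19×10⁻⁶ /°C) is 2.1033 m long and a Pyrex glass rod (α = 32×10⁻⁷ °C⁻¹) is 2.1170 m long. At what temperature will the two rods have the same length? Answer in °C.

T = 433.8 °C

L₁(1 + α₁ΔT) = L₂(1 + α₂ΔT) ⇒ ΔT = (L₂ − L₁)/(α₁L₁ − α₂L₂)
L₂ − L₁ = 2.1170 − 2.1033 = 1.37×10⁻² m
α₁L₁ − α₂L₂ = 19×10⁻⁶×2.1033 − 32×10⁻⁷×2.1170 = 3.31883×10⁻⁵ m/K
ΔT = 1.37×10⁻² / 3.31883×10⁻⁵ = 412.796 K
T = 21.0 + 412.796 = 433.796 °C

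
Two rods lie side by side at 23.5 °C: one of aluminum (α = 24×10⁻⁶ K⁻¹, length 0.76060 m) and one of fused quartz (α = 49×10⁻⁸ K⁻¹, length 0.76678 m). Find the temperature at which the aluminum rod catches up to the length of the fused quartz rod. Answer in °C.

T = 369.2 °C

Equal length when α₁L₁ΔT − α₂L₂ΔT = L₂ − L₁ = 6.18×10⁻³ m
α₁L₁ = 1.82544×10⁻⁵, α₂L₂ = 3.757222×10⁻⁷ → Δ(αL) = 1.78786778×10⁻⁵ m/K
ΔT = 6.18×10⁻³ / 1.78786778×10⁻⁵ = 345.663 K, so T = 23.5 + 345.663 = 369.163 °C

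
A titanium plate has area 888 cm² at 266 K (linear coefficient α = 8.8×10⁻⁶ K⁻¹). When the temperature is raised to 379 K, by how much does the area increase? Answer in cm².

ΔA = 1.77 cm²

Area coefficient ≈ 2α; |ΔT| = 113 K
ΔA = 2αA₀ΔT = 2(8.8×10⁻⁶)(888)(113) = 1.77 cm²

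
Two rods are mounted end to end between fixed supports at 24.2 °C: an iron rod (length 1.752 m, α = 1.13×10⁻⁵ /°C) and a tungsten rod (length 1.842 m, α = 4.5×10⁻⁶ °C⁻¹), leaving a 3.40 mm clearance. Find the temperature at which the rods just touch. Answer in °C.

T = 145 °C

Gap closes when ΔL₁ + ΔL₂ = 3.40 mm = 3.40×10⁻³ m
(α₁L₁ + α₂L₂)ΔT = g
α₁L₁ + α₂L₂ = 1.13×10⁻⁵×1.752 + 4.5×10⁻⁶×1.842 = 2.80866×10⁻⁵ m/K
ΔT = 3.40×10⁻³ / 2.80866×10⁻⁵ = 121.05 K
T = 24.2 + 121.05 = 145.25 °C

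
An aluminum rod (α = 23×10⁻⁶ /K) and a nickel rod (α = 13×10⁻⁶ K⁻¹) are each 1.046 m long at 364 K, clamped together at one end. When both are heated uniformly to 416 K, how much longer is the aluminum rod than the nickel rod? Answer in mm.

ΔT = 52 K
aluminum: ΔL = 23×10⁻⁶ × 1.046 m × 52 = 1.2510×10⁻³ m = 1.2510 mm
nickel: ΔL = 13×10⁻⁶ × 1.046 m × 52 = 7.0710×10⁻⁴ m = 0.70710 mm
difference = 1.2510 − 0.70710 = 0.5439 mm

0.544 mm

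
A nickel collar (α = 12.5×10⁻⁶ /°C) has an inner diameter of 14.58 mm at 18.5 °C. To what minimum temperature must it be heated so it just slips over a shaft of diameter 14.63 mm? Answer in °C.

Required Δd = 14.63 − 14.58 = 0.05 mm
Δd = αd₀ΔT ⇒ ΔT = Δd/(αd₀) = 0.05 / (12.5×10⁻⁶ × 14.58) = 274.35 K
T_min = 18.5 + 274.35 = 292.85 °C

T = 293 °C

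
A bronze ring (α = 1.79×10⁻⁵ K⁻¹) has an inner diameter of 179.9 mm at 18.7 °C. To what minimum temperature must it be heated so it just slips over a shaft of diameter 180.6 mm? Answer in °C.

Required Δd = 180.6 − 179.9 = 0.7 mm
Δd = αd₀ΔT ⇒ ΔT = Δd/(αd₀) = 0.7 / (1.79×10⁻⁵ × 179.9) = 217.38 K
T_min = 18.7 + 217.38 = 236.08 °C

T = 236 °C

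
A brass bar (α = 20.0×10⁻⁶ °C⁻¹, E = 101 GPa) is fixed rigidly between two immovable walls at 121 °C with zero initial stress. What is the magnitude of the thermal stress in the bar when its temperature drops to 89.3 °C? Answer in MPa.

σ = 64.0 MPa

Fully constrained: the free strain ε = αΔT is blocked, so σ = Eε = EαΔT.
|ΔT| = 31.7 K
σ = 101×10⁹ × 20.0×10⁻⁶ × 31.7 = 6.40×10⁷ Pa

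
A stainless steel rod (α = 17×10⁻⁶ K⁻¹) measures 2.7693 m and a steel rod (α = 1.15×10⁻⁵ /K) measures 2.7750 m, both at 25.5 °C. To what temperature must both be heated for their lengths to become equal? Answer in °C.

L₁(1 + α₁ΔT) = L₂(1 + α₂ΔT) ⇒ ΔT = (L₂ − L₁)/(α₁L₁ − α₂L₂)
L₂ − L₁ = 2.7750 − 2.7693 = 5.70×10⁻³ m
α₁L₁ − α₂L₂ = 17×10⁻⁶×2.7693 − 1.15×10⁻⁵×2.7750 = 1.51656×10⁻⁵ m/K
ΔT = 5.70×10⁻³ / 1.51656×10⁻⁵ = 375.851 K
T = 25.5 + 375.851 = 401.351 °C

T = 401.4 °C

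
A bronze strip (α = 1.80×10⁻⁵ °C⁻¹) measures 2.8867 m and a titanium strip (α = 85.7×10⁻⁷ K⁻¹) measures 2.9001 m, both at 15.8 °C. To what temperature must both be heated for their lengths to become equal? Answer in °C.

T = 510.1 °C

Equal length when α₁L₁ΔT − α₂L₂ΔT = L₂ − L₁ = 1.34×10⁻² m
α₁L₁ = 5.19606×10⁻⁵, α₂L₂ = 2.4853857×10⁻⁵ → Δ(αL) = 2.7106743×10⁻⁵ m/K
ΔT = 1.34×10⁻² / 2.7106743×10⁻⁵ = 494.342 K, so T = 15.8 + 494.342 = 510.142 °C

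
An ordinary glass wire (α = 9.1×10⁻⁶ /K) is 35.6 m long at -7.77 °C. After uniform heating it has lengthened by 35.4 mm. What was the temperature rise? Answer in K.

ΔT = 109 K

ΔL = αL₀ΔT ⇒ ΔT = ΔL / (αL₀)
ΔT = 35.4×10⁻³ m / (9.1×10⁻⁶ × 35.6 m) = 109.27 K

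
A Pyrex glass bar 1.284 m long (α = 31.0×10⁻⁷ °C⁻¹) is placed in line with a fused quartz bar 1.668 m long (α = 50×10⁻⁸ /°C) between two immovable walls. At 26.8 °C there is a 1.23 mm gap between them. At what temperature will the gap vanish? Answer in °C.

T = 282 °C

α₁L₁ = 3.9804×10⁻⁶ m/K, α₂L₂ = 8.340×10⁻⁷ m/K → total 4.8144×10⁻⁶ m/K
ΔT = g/(α₁L₁+α₂L₂) = 1.23×10⁻³ / 4.8144×10⁻⁶ = 255.48 K
T = 26.8 + 255.48 = 282.28 °C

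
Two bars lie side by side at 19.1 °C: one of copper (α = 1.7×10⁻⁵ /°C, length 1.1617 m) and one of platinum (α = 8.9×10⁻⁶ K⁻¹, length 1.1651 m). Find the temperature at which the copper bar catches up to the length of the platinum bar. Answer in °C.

Equal length when α₁L₁ΔT − α₂L₂ΔT = L₂ − L₁ = 3.40×10⁻³ m
α₁L₁ = 1.97489×10⁻⁵, α₂L₂ = 1.036939×10⁻⁵ → Δ(αL) = 9.37951×10⁻⁶ m/K
ΔT = 3.40×10⁻³ / 9.37951×10⁻⁶ = 362.492 K, so T = 19.1 + 362.492 = 381.592 °C

T = 381.6 °C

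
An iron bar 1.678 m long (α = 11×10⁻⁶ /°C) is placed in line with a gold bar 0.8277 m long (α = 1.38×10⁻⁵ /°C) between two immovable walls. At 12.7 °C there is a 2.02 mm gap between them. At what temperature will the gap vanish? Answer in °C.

T = 80.3 °C

α₁L₁ = 1.8458×10⁻⁵ m/K, α₂L₂ = 1.142226×10⁻⁵ m/K → total 2.988026×10⁻⁵ m/K
ΔT = g/(α₁L₁+α₂L₂) = 2.02×10⁻³ / 2.988026×10⁻⁵ = 67.603 K
T = 12.7 + 67.603 = 80.303 °C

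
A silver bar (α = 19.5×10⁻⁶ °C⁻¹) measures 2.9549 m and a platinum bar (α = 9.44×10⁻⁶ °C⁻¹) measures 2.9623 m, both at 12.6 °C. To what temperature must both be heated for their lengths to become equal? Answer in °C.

L₁(1 + α₁ΔT) = L₂(1 + α₂ΔT) ⇒ ΔT = (L₂ − L₁)/(α₁L₁ − α₂L₂)
L₂ − L₁ = 2.9623 − 2.9549 = 7.40×10⁻³ m
α₁L₁ − α₂L₂ = 19.5×10⁻⁶×2.9549 − 9.44×10⁻⁶×2.9623 = 2.9656438×10⁻⁵ m/K
ΔT = 7.40×10⁻³ / 2.9656438×10⁻⁵ = 249.524 K
T = 12.6 + 249.524 = 262.124 °C

T = 262.1 °C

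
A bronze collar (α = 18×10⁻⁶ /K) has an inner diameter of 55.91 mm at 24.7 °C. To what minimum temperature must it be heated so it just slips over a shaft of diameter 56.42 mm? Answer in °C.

Required Δd = 56.42 − 55.91 = 0.51 mm
Δd = αd₀ΔT ⇒ ΔT = Δd/(αd₀) = 0.51 / (18×10⁻⁶ × 55.91) = 506.77 K
T_min = 24.7 + 506.77 = 531.47 °C

T = 531 °C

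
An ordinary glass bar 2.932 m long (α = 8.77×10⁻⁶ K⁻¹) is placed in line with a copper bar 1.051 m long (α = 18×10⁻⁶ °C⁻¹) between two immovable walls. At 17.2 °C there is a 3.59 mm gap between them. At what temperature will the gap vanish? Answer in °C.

T = 97.6 °C

α₁L₁ = 2.571364×10⁻⁵ m/K, α₂L₂ = 1.8918×10⁻⁵ m/K → total 4.463164×10⁻⁵ m/K
ΔT = g/(α₁L₁+α₂L₂) = 3.59×10⁻³ / 4.463164×10⁻⁵ = 80.436 K
T = 17.2 + 80.436 = 97.636 °C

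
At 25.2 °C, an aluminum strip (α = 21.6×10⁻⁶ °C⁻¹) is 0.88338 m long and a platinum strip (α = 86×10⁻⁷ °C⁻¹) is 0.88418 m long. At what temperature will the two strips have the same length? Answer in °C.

L₁(1 + α₁ΔT) = L₂(1 + α₂ΔT) ⇒ ΔT = (L₂ − L₁)/(α₁L₁ − α₂L₂)
L₂ − L₁ = 0.88418 − 0.88338 = 8.00×10⁻⁴ m
α₁L₁ − α₂L₂ = 21.6×10⁻⁶×0.88338 − 86×10⁻⁷×0.88418 = 1.147706×10⁻⁵ m/K
ΔT = 8.00×10⁻⁴ / 1.147706×10⁻⁵ = 69.7043 K
T = 25.2 + 69.7043 = 94.9043 °C

T = 94.90 °C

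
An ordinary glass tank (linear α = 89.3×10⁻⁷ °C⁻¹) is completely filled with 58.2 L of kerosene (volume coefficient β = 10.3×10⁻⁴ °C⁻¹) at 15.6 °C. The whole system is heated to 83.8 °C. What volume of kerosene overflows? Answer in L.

3.98 L

The tank also expands: β_container ≈ 3α = 2.679×10⁻⁵ /K
Net overflow = V₀(β_liq − 3α_cont)ΔT
β − 3α = 1.03×10⁻³ − 2.679×10⁻⁵ = 1.00321×10⁻³ /K; ΔT = 68.2 K
ΔV = 58.2 × 1.00321×10⁻³ × 68.2 = 3.98 L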